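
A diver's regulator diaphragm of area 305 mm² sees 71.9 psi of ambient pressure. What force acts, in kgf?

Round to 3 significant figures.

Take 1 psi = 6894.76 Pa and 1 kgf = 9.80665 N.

71.9 psi × 6894.76 → 495733 Pa
305 mm² × 10⁻⁶ → 3.05×10⁻⁴ m²
F = P × A = 495733 Pa × 3.05×10⁻⁴ m² = 151.199 N
151.199 N ÷ (9.80665 N/kgf) = 15.418 kgf

15.4 kgf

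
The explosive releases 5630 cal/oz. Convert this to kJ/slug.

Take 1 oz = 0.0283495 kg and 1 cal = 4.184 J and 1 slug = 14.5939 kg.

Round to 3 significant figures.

5630 cal/oz × 4.184 J/cal ÷ 0.0283495 kg/oz = 830911 J/kg
830911 J/kg ÷ 1000 J/kJ × 14.5939 kg/slug = 12126.2 kJ/slug

1.21×10⁴ kJ/slug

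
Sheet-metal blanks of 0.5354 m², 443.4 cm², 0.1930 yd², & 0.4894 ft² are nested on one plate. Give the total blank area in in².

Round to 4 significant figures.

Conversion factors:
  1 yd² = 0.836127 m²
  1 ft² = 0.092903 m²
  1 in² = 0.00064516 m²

0.5354 m² (already m²)
443.4 cm² × 0.0001 = 0.04434 m²
0.1930 yd² × 0.836127 = 0.161373 m²
0.4894 ft² × 0.092903 = 0.0454667 m²
Total: 0.5354 + 0.04434 + 0.161373 + 0.0454667 = 0.78658 m²
In in²: 0.78658 / 0.00064516 = 1219.2 in²

1219 in²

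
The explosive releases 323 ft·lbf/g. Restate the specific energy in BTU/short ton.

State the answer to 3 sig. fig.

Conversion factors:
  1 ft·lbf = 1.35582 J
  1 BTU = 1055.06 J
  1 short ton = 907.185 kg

323 ft·lbf/g × 1.35582 J/ft·lbf ÷ 0.001 kg/g = 437930 J/kg
437930 J/kg ÷ 1055.06 J/BTU × 907.185 kg/short ton = 376551 BTU/short ton

3.77×10⁵ BTU/short ton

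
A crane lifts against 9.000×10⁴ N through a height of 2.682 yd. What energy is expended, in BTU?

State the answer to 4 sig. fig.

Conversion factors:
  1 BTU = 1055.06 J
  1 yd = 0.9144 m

2.682 yd × 0.9144 = 2.45242 m
W = F × d = 90000 N × 2.45242 m = 220718 J
220718 J ÷ (1055.06 J/BTU) = 209.199 BTU

209.2 BTU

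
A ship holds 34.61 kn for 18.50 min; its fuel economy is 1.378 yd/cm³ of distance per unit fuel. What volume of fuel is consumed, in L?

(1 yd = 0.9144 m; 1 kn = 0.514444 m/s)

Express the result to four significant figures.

34.61 kn → 17.8049 m/s
18.50 min → 1110 s
d = v × t = 17.8049 × 1110 = 19763.4 m
1.378 yd/cm³ → 1.26004×10⁶ m/m³
V = d / (distance per unit fuel) = 19763.4 / 1.26004×10⁶ = 0.0156847 m³
In L: 0.0156847 / 0.001 = 15.6847 L

15.68 L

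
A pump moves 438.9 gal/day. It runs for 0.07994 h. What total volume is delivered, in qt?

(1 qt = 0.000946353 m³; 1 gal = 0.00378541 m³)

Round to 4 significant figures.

5.848 qt

438.9 gal/day → 1.92294×10⁻⁵ m³/s
0.07994 h → 287.784 s
V = Q × t = 1.92294×10⁻⁵ × 287.784 = 0.00553391 m³
In qt: 0.00553391 / 0.000946353 = 5.84762 qt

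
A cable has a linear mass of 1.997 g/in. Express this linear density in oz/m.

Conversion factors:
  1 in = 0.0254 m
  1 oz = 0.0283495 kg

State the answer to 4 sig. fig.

2.773 oz/m

1.997 g/in × 0.001 kg/g ÷ 0.0254 m/in = 0.078622 kg/m
0.078622 kg/m ÷ 0.0283495 kg/oz = 2.77331 oz/m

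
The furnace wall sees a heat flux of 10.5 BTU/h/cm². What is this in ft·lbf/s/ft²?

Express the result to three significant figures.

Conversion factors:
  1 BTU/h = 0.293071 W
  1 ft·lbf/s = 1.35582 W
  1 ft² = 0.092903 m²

2110 ft·lbf/s/ft²

10.5 BTU/h/cm² × 0.293071 W/BTU/h ÷ 0.0001 m²/cm² = 30772.5 W/m²
30772.5 W/m² ÷ 1.35582 W/ft·lbf/s × 0.092903 m²/ft² = 2108.58 ft·lbf/s/ft²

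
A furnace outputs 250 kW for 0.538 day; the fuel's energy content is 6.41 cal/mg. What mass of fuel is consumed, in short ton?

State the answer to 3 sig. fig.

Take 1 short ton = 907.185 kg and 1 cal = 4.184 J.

250 kW → 250000 W
0.538 day → 46483.2 s
E = P × t = 250000 × 46483.2 = 1.16208×10¹⁰ J
6.41 cal/mg → 2.68194×10⁷ J/kg
m = E / e_s = 1.16208×10¹⁰ / 2.68194×10⁷ = 433.298 kg
In short ton: 433.298 / 907.185 = 0.477629 short ton

0.478 short ton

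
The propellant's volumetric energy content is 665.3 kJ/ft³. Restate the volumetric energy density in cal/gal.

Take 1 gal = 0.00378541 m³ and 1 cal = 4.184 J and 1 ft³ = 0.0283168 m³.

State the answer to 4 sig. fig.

665.3 kJ/ft³ × 1000 J/kJ ÷ 0.0283168 m³/ft³ = 2.34949×10⁷ J/m³
2.34949×10⁷ J/m³ ÷ 4.184 J/cal × 0.00378541 m³/gal = 21256.7 cal/gal

2.126×10⁴ cal/gal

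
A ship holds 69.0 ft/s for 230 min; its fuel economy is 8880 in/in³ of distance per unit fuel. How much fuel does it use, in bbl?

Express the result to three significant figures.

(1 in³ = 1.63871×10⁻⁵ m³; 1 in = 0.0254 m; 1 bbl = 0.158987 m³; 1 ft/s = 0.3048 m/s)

0.133 bbl

69.0 ft/s → 21.0312 m/s
230 min → 13800 s
d = v × t = 21.0312 × 13800 = 290231 m
8880 in/in³ → 1.3764×10⁷ m/m³
V = d / (distance per unit fuel) = 290231 / 1.3764×10⁷ = 0.0210862 m³
In bbl: 0.0210862 / 0.158987 = 0.132628 bbl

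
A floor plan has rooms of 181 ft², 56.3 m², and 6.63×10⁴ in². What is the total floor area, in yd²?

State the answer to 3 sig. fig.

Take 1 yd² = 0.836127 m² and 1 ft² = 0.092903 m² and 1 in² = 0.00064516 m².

181 ft² × 0.092903 = 16.8154 m²
56.3 m² (already m²)
6.63×10⁴ in² × 0.00064516 = 42.7741 m²
Sum: 16.8154 + 56.3 + 42.7741 = 115.89 m²
In yd²: 115.89 / 0.836127 = 138.603 yd²

139 yd²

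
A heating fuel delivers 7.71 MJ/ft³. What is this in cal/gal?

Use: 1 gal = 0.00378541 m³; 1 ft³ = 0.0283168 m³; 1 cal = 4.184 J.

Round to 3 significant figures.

7.71 MJ/ft³ × 1000000 J/MJ ÷ 0.0283168 m³/ft³ = 2.72277×10⁸ J/m³
2.72277×10⁸ J/m³ ÷ 4.184 J/cal × 0.00378541 m³/gal = 246338 cal/gal

2.46×10⁵ cal/gal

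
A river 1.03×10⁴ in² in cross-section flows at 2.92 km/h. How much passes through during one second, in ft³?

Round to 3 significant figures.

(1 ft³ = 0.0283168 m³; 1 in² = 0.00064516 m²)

2.92 km/h × (1/3.6) → 0.811111 m/s
1.03×10⁴ in² × 0.00064516 → 6.64515 m²
V = v × A × t = 0.811111 m/s × 6.64515 m² × 1 s = 5.38995 m³
5.38995 m³ ÷ (0.0283168 m³/ft³) = 190.345 ft³

190 ft³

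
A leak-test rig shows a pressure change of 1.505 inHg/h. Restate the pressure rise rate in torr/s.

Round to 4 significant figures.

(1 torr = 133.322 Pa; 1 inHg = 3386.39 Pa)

1.505 inHg/h × 3386.39 Pa/inHg ÷ 3600 s/h = 1.4157 Pa/s
1.4157 Pa/s ÷ 133.322 Pa/torr = 0.0106187 torr/s

0.01062 torr/s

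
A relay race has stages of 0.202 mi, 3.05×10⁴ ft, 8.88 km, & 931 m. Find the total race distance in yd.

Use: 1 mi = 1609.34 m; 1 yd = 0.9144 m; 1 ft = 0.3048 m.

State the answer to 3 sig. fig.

2.13×10⁴ yd

0.202 mi × 1609.34 = 325.087 m
3.05×10⁴ ft × 0.3048 = 9296.4 m
8.88 km × 1000 = 8880 m
931 m (already m)
Total: 325.087 + 9296.4 + 8880 + 931 = 19432.5 m
In yd: 19432.5 / 0.9144 = 21251.6 yd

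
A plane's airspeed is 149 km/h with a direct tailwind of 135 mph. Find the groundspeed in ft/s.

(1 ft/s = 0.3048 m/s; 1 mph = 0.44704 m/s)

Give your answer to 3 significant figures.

334 ft/s

149 km/h × (1/3.6) → 41.3889 m/s
135 mph × 0.44704 → 60.3504 m/s
Combined: 41.3889 + 60.3504 = 101.739 m/s
In ft/s: 101.739 / 0.3048 = 333.789 ft/s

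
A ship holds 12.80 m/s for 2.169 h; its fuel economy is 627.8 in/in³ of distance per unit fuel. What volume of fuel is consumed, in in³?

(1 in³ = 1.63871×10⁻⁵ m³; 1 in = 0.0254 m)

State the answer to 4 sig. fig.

2.169 h → 7808.4 s
d = v × t = 12.8 × 7808.4 = 99947.5 m
627.8 in/in³ → 973090 m/m³
V = d / (distance per unit fuel) = 99947.5 / 973090 = 0.102711 m³
In in³: 0.102711 / 1.63871×10⁻⁵ = 6267.8 in³

6268 in³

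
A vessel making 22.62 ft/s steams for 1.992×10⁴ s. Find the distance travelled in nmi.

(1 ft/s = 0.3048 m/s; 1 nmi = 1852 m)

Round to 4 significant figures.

22.62 ft/s × 0.3048 → 6.89458 m/s
d = v × t = 6.89458 m/s × 19920 s = 137340 m
137340 m ÷ (1852 m/nmi) = 74.1577 nmi

74.16 nmi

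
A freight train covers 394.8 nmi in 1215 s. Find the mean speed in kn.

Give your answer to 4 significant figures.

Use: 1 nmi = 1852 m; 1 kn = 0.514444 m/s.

1170 kn

394.8 nmi × 1852 = 731170 m
v = d / t = 731170 m / 1215 s = 601.786 m/s
601.786 m/s ÷ (0.514444 m/s/kn) = 1169.78 kn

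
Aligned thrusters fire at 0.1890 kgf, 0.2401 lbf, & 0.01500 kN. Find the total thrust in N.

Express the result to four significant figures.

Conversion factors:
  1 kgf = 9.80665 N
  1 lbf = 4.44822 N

0.1890 kgf × 9.80665 = 1.85346 N
0.2401 lbf × 4.44822 = 1.06802 N
0.01500 kN × 1000 = 15 N
Combined: 1.85346 + 1.06802 + 15 = 17.9215 N

17.92 N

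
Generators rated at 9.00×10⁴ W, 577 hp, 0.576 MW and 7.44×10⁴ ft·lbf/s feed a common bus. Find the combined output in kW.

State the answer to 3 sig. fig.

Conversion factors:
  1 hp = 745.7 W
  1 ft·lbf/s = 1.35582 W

9.00×10⁴ W (already W)
577 hp × 745.7 = 430269 W
0.576 MW × 1000000 = 576000 W
7.44×10⁴ ft·lbf/s × 1.35582 = 100873 W
Sum: 90000 + 430269 + 576000 + 100873 = 1.19714×10⁶ W
In kW: 1.19714×10⁶ / 1000 = 1197.14 kW

1200 kW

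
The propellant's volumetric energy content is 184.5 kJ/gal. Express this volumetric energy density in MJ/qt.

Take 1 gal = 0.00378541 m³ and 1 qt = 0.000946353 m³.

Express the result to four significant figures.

184.5 kJ/gal × 1000 J/kJ ÷ 0.00378541 m³/gal = 4.87398×10⁷ J/m³
4.87398×10⁷ J/m³ ÷ 1000000 J/MJ × 0.000946353 m³/qt = 0.0461251 MJ/qt

0.04613 MJ/qt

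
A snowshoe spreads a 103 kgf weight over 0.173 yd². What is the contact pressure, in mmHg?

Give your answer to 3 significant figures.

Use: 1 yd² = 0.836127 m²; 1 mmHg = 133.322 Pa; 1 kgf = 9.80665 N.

52.4 mmHg

103 kgf × 9.80665 → 1010.08 N
0.173 yd² × 0.836127 → 0.14465 m²
P = F / A = 1010.08 N / 0.14465 m² = 6982.92 Pa
6982.92 Pa ÷ (133.322 Pa/mmHg) = 52.3764 mmHg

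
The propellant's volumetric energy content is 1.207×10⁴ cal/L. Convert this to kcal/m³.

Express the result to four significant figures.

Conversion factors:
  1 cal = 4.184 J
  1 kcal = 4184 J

1.207×10⁴ kcal/m³

1.207×10⁴ cal/L × 4.184 J/cal ÷ 0.001 m³/L = 5.05009×10⁷ J/m³
5.05009×10⁷ J/m³ ÷ 4184 J/kcal = 12070 kcal/m³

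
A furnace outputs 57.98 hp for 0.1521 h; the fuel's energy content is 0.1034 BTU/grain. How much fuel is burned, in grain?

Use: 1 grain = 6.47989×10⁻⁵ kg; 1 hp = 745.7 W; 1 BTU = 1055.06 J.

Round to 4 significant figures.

57.98 hp → 43235.7 W
0.1521 h → 547.56 s
E = P × t = 43235.7 × 547.56 = 2.36741×10⁷ J
0.1034 BTU/grain → 1.68357×10⁶ J/kg
m = E / e_s = 2.36741×10⁷ / 1.68357×10⁶ = 14.0618 kg
In grain: 14.0618 / 6.47989×10⁻⁵ = 217007 grain

2.170×10⁵ grain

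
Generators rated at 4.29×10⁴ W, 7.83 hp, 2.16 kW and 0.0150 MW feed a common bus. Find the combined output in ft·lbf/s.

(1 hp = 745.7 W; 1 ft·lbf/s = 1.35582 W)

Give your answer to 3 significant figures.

4.86×10⁴ ft·lbf/s

4.29×10⁴ W (already W)
7.83 hp × 745.7 = 5838.83 W
2.16 kW × 1000 = 2160 W
0.0150 MW × 1000000 = 15000 W
Sum: 42900 + 5838.83 + 2160 + 15000 = 65898.8 W
In ft·lbf/s: 65898.8 / 1.35582 = 48604.4 ft·lbf/s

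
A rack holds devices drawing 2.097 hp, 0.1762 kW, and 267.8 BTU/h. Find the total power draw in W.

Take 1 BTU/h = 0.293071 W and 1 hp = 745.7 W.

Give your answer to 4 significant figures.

2.097 hp × 745.7 = 1563.73 W
0.1762 kW × 1000 = 176.2 W
267.8 BTU/h × 0.293071 = 78.4844 W
Sum: 1563.73 + 176.2 + 78.4844 = 1818.41 W

1818 W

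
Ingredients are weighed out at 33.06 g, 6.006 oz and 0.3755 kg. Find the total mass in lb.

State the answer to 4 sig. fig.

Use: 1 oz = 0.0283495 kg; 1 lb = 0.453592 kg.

1.276 lb

33.06 g × 0.001 = 0.03306 kg
6.006 oz × 0.0283495 = 0.170267 kg
0.3755 kg (already kg)
Combined: 0.03306 + 0.170267 + 0.3755 = 0.578827 kg
In lb: 0.578827 / 0.453592 = 1.2761 lb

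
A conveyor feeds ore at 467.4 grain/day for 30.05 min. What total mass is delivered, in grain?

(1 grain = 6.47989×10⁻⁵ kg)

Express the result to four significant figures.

467.4 grain/day → 3.50544×10⁻⁷ kg/s
30.05 min → 1803 s
m = ṁ × t = 3.50544×10⁻⁷ × 1803 = 6.32031×10⁻⁴ kg
In grain: 6.32031×10⁻⁴ / 6.47989×10⁻⁵ = 9.75373 grain

9.754 grain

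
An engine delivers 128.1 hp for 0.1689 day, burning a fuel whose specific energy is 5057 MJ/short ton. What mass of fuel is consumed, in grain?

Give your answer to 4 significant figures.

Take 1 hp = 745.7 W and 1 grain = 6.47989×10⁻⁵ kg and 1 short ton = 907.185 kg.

3.859×10⁶ grain

128.1 hp → 95524.2 W
0.1689 day → 14593 s
E = P × t = 95524.2 × 14593 = 1.39398×10⁹ J
5057 MJ/short ton → 5.57439×10⁶ J/kg
m = E / e_s = 1.39398×10⁹ / 5.57439×10⁶ = 250.069 kg
In grain: 250.069 / 6.47989×10⁻⁵ = 3.85916×10⁶ grain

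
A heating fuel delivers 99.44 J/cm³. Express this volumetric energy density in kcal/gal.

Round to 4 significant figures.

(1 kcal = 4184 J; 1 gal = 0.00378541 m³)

99.44 J/cm³ ÷ 10⁻⁶ m³/cm³ = 9.944×10⁷ J/m³
9.944×10⁷ J/m³ ÷ 4184 J/kcal × 0.00378541 m³/gal = 89.9668 kcal/gal

89.97 kcal/gal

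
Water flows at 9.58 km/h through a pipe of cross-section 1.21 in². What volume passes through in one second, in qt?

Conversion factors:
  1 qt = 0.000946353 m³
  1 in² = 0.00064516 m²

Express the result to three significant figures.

2.20 qt

9.58 km/h × (1/3.6) = 2.66111 m/s
1.21 in² × 0.00064516 = 7.80644×10⁻⁴ m²
V = v × A × t = 2.66111 m/s × 7.80644×10⁻⁴ m² × 1 s = 0.00207738 m³
0.00207738 m³ ÷ (0.000946353 m³/qt) = 2.19514 qt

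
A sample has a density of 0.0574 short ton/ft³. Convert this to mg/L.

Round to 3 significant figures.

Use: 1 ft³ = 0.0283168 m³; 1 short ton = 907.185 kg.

0.0574 short ton/ft³ × 907.185 kg/short ton ÷ 0.0283168 m³/ft³ = 1838.92 kg/m³
1838.92 kg/m³ ÷ 10⁻⁶ kg/mg × 0.001 m³/L = 1.83892×10⁶ mg/L

1.84×10⁶ mg/L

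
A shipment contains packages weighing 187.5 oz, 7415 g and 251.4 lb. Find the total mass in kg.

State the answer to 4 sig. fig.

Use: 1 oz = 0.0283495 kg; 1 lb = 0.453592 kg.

187.5 oz × 0.0283495 → 5.31553 kg
7415 g × 0.001 → 7.415 kg
251.4 lb × 0.453592 → 114.033 kg
Sum: 5.31553 + 7.415 + 114.033 = 126.764 kg

126.8 kg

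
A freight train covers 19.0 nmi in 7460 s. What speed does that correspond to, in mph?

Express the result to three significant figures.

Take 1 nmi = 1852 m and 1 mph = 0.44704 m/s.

10.6 mph

19.0 nmi × 1852 → 35188 m
v = d / t = 35188 m / 7460 s = 4.71689 m/s
4.71689 m/s ÷ (0.44704 m/s/mph) = 10.5514 mph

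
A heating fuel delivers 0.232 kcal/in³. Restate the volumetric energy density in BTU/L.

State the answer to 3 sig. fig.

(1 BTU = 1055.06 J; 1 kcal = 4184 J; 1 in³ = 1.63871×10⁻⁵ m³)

0.232 kcal/in³ × 4184 J/kcal ÷ 1.63871×10⁻⁵ m³/in³ = 5.92349×10⁷ J/m³
5.92349×10⁷ J/m³ ÷ 1055.06 J/BTU × 0.001 m³/L = 56.1436 BTU/L

56.1 BTU/L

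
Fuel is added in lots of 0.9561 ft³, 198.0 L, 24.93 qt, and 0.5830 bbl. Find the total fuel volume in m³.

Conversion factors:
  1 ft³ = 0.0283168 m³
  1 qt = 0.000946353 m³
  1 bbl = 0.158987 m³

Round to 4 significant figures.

0.3414 m³

0.9561 ft³ × 0.0283168 = 0.0270737 m³
198.0 L × 0.001 = 0.198 m³
24.93 qt × 0.000946353 = 0.0235926 m³
0.5830 bbl × 0.158987 = 0.0926894 m³
Sum: 0.0270737 + 0.198 + 0.0235926 + 0.0926894 = 0.341356 m³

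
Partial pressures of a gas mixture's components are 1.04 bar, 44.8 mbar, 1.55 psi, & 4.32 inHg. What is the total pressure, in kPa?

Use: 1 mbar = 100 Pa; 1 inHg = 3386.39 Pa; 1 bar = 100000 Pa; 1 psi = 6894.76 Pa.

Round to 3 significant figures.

1.04 bar × 100000 → 104000 Pa
44.8 mbar × 100 → 4480 Pa
1.55 psi × 6894.76 → 10686.9 Pa
4.32 inHg × 3386.39 → 14629.2 Pa
Combined: 104000 + 4480 + 10686.9 + 14629.2 = 133796 Pa
In kPa: 133796 / 1000 = 133.796 kPa

134 kPa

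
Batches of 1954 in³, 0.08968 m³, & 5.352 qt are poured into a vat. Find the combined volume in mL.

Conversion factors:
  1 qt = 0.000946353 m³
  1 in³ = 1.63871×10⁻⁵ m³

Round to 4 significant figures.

1.268×10⁵ mL

1954 in³ × 1.63871×10⁻⁵ → 0.0320204 m³
0.08968 m³ (already m³)
5.352 qt × 0.000946353 → 0.00506488 m³
Total: 0.0320204 + 0.08968 + 0.00506488 = 0.126765 m³
In mL: 0.126765 / 10⁻⁶ = 126765 mL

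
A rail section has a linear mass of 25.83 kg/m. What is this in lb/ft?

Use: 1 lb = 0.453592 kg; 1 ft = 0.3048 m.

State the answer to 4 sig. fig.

17.36 lb/ft

25.83 kg/m is already 25.83 kg/m
25.83 kg/m ÷ 0.453592 kg/lb × 0.3048 m/ft = 17.357 lb/ft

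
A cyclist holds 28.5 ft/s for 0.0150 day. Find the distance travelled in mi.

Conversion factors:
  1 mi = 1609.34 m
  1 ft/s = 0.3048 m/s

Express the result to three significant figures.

7.00 mi

28.5 ft/s × 0.3048 → 8.6868 m/s
0.0150 day × 86400 → 1296 s
d = v × t = 8.6868 m/s × 1296 s = 11258.1 m
11258.1 m ÷ (1609.34 m/mi) = 6.99548 mi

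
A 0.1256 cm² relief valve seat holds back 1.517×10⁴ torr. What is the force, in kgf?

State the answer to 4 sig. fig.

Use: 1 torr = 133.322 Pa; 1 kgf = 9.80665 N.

1.517×10⁴ torr × 133.322 → 2.02249×10⁶ Pa
0.1256 cm² × 0.0001 → 1.256×10⁻⁵ m²
F = P × A = 2.02249×10⁶ Pa × 1.256×10⁻⁵ m² = 25.4025 N
25.4025 N ÷ (9.80665 N/kgf) = 2.59033 kgf

2.590 kgf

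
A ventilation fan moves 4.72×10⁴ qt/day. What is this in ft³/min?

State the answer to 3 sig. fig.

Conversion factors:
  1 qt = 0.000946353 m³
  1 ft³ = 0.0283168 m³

4.72×10⁴ qt/day × 0.000946353 m³/qt ÷ 86400 s/day = 5.16989×10⁻⁴ m³/s
5.16989×10⁻⁴ m³/s ÷ 0.0283168 m³/ft³ × 60 s/min = 1.09544 ft³/min

1.10 ft³/min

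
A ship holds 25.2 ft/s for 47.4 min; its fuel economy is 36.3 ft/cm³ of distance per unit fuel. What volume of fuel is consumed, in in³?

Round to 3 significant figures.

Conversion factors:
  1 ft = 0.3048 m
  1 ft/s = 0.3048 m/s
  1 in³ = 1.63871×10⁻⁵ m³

25.2 ft/s → 7.68096 m/s
47.4 min → 2844 s
d = v × t = 7.68096 × 2844 = 21844.7 m
36.3 ft/cm³ → 1.10642×10⁷ m/m³
V = d / (distance per unit fuel) = 21844.7 / 1.10642×10⁷ = 0.00197436 m³
In in³: 0.00197436 / 1.63871×10⁻⁵ = 120.483 in³

120 in³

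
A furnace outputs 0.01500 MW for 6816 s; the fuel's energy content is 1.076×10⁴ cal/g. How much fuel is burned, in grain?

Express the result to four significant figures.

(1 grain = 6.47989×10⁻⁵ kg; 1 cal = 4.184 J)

3.505×10⁴ grain

0.01500 MW → 15000 W
E = P × t = 15000 × 6816 = 1.0224×10⁸ J
1.076×10⁴ cal/g → 4.50198×10⁷ J/kg
m = E / e_s = 1.0224×10⁸ / 4.50198×10⁷ = 2.271 kg
In grain: 2.271 / 6.47989×10⁻⁵ = 35046.9 grain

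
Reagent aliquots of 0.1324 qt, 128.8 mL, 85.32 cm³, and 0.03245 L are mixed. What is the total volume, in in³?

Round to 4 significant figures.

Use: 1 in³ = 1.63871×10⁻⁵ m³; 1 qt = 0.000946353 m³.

22.69 in³

0.1324 qt × 0.000946353 = 1.25297×10⁻⁴ m³
128.8 mL × 10⁻⁶ = 1.288×10⁻⁴ m³
85.32 cm³ × 10⁻⁶ = 8.532×10⁻⁵ m³
0.03245 L × 0.001 = 3.245×10⁻⁵ m³
Sum: 1.25297×10⁻⁴ + 1.288×10⁻⁴ + 8.532×10⁻⁵ + 3.245×10⁻⁵ = 3.71867×10⁻⁴ m³
In in³: 3.71867×10⁻⁴ / 1.63871×10⁻⁵ = 22.6927 in³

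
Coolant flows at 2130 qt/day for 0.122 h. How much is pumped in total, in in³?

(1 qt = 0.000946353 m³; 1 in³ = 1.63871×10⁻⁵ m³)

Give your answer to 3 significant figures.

2130 qt/day → 2.33302×10⁻⁵ m³/s
0.122 h → 439.2 s
V = Q × t = 2.33302×10⁻⁵ × 439.2 = 0.0102466 m³
In in³: 0.0102466 / 1.63871×10⁻⁵ = 625.285 in³

625 in³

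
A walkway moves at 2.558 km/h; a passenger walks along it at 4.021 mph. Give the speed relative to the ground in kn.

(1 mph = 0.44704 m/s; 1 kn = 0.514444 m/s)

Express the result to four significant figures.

4.875 kn

2.558 km/h × (1/3.6) → 0.710556 m/s
4.021 mph × 0.44704 → 1.79755 m/s
Sum: 0.710556 + 1.79755 = 2.50811 m/s
In kn: 2.50811 / 0.514444 = 4.87538 kn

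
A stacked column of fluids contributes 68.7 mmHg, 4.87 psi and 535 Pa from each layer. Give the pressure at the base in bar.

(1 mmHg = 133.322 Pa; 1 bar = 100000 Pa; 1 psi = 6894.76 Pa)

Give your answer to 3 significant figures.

0.433 bar

68.7 mmHg × 133.322 → 9159.22 Pa
4.87 psi × 6894.76 → 33577.5 Pa
535 Pa (already Pa)
Sum: 9159.22 + 33577.5 + 535 = 43271.7 Pa
In bar: 43271.7 / 100000 = 0.432717 bar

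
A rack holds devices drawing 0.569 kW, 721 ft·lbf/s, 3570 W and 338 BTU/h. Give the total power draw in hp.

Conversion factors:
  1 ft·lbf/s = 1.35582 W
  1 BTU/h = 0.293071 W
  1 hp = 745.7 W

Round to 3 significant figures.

6.99 hp

0.569 kW × 1000 → 569 W
721 ft·lbf/s × 1.35582 → 977.546 W
3570 W (already W)
338 BTU/h × 0.293071 → 99.058 W
Sum: 569 + 977.546 + 3570 + 99.058 = 5215.6 W
In hp: 5215.6 / 745.7 = 6.99423 hp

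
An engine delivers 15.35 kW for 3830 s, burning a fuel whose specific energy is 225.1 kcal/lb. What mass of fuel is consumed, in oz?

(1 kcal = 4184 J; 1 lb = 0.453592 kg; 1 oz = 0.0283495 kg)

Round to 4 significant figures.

998.8 oz

15.35 kW → 15350 W
E = P × t = 15350 × 3830 = 5.87905×10⁷ J
225.1 kcal/lb → 2.07636×10⁶ J/kg
m = E / e_s = 5.87905×10⁷ / 2.07636×10⁶ = 28.3142 kg
In oz: 28.3142 / 0.0283495 = 998.755 oz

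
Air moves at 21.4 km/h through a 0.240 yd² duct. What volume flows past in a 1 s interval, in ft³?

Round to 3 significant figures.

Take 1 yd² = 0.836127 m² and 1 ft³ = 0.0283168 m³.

21.4 km/h × (1/3.6) = 5.94444 m/s
0.240 yd² × 0.836127 = 0.20067 m²
V = v × A × t = 5.94444 m/s × 0.20067 m² × 1 s = 1.19287 m³
1.19287 m³ ÷ (0.0283168 m³/ft³) = 42.1259 ft³

42.1 ft³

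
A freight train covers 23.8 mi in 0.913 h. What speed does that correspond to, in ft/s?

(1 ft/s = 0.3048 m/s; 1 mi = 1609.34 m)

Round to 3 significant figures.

38.2 ft/s

23.8 mi × 1609.34 → 38302.3 m
0.913 h × 3600 → 3286.8 s
v = d / t = 38302.3 m / 3286.8 s = 11.6534 m/s
11.6534 m/s ÷ (0.3048 m/s/ft/s) = 38.2329 ft/s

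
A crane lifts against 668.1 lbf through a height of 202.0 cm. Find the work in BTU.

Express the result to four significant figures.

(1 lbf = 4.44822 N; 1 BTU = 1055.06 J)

668.1 lbf × 4.44822 → 2971.86 N
202.0 cm × 0.01 → 2.02 m
W = F × d = 2971.86 N × 2.02 m = 6003.16 J
6003.16 J ÷ (1055.06 J/BTU) = 5.68988 BTU

5.690 BTU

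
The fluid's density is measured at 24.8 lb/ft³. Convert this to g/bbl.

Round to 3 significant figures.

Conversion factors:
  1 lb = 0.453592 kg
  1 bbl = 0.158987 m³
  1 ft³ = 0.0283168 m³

6.32×10⁴ g/bbl

24.8 lb/ft³ × 0.453592 kg/lb ÷ 0.0283168 m³/ft³ = 397.258 kg/m³
397.258 kg/m³ ÷ 0.001 kg/g × 0.158987 m³/bbl = 63158.9 g/bbl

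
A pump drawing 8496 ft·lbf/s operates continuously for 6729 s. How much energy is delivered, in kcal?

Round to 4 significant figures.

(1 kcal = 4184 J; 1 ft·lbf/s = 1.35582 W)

8496 ft·lbf/s × 1.35582 → 11519 W
E = P × t = 11519 W × 6729 s = 7.75114×10⁷ J
7.75114×10⁷ J ÷ (4184 J/kcal) = 18525.7 kcal

1.853×10⁴ kcal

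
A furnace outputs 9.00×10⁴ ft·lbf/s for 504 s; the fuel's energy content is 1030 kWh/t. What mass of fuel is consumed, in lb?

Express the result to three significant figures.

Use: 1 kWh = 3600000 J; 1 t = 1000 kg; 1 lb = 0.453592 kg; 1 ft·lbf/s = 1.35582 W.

36.6 lb

9.00×10⁴ ft·lbf/s → 122024 W
E = P × t = 122024 × 504 = 6.15001×10⁷ J
1030 kWh/t → 3.708×10⁶ J/kg
m = E / e_s = 6.15001×10⁷ / 3.708×10⁶ = 16.5858 kg
In lb: 16.5858 / 0.453592 = 36.5655 lb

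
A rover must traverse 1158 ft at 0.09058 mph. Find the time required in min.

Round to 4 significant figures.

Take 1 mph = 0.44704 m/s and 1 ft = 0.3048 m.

1158 ft × 0.3048 → 352.958 m
0.09058 mph × 0.44704 → 0.0404929 m/s
t = d / v = 352.958 m / 0.0404929 m/s = 8716.54 s
8716.54 s ÷ (60 s/min) = 145.276 min

145.3 min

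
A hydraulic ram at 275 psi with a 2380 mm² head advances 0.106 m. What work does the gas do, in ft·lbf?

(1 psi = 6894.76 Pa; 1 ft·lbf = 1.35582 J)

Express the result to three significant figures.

353 ft·lbf

275 psi → 1.89606×10⁶ Pa
2380 mm² → 0.00238 m²
F = P × A = 1.89606×10⁶ × 0.00238 = 4512.62 N
W = F × d = 4512.62 × 0.106 = 478.338 J
In ft·lbf: 478.338 / 1.35582 = 352.803 ft·lbf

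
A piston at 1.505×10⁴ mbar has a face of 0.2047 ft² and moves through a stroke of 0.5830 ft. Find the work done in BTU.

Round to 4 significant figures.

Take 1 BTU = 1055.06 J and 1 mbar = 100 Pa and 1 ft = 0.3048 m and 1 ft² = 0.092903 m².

4.820 BTU

1.505×10⁴ mbar → 1.505×10⁶ Pa
0.2047 ft² → 0.0190172 m²
F = P × A = 1.505×10⁶ × 0.0190172 = 28620.9 N
0.5830 ft → 0.177698 m
W = F × d = 28620.9 × 0.177698 = 5085.88 J
In BTU: 5085.88 / 1055.06 = 4.82047 BTU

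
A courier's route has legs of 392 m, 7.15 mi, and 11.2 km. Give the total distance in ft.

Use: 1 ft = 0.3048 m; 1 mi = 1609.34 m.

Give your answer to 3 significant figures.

7.58×10⁴ ft

392 m (already m)
7.15 mi × 1609.34 = 11506.8 m
11.2 km × 1000 = 11200 m
Combined: 392 + 11506.8 + 11200 = 23098.8 m
In ft: 23098.8 / 0.3048 = 75783.5 ft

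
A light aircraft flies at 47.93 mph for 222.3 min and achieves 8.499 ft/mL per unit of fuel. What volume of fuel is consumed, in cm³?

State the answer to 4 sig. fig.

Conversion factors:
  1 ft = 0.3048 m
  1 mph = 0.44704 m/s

1.103×10⁵ cm³

47.93 mph → 21.4266 m/s
222.3 min → 13338 s
d = v × t = 21.4266 × 13338 = 285788 m
8.499 ft/mL → 2.5905×10⁶ m/m³
V = d / (distance per unit fuel) = 285788 / 2.5905×10⁶ = 0.110322 m³
In cm³: 0.110322 / 10⁻⁶ = 110322 cm³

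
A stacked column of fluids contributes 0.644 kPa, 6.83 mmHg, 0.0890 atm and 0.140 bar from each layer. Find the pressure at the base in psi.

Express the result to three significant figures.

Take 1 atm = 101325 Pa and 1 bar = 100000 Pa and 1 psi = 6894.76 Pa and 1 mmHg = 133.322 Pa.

0.644 kPa × 1000 = 644 Pa
6.83 mmHg × 133.322 = 910.589 Pa
0.0890 atm × 101325 = 9017.92 Pa
0.140 bar × 100000 = 14000 Pa
Combined: 644 + 910.589 + 9017.92 + 14000 = 24572.5 Pa
In psi: 24572.5 / 6894.76 = 3.56394 psi

3.56 psi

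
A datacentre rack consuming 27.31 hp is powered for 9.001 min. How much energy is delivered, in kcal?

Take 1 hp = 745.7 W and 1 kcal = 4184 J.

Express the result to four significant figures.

27.31 hp × 745.7 → 20365.1 W
9.001 min × 60 → 540.06 s
E = P × t = 20365.1 W × 540.06 s = 1.09984×10⁷ J
1.09984×10⁷ J ÷ (4184 J/kcal) = 2628.68 kcal

2629 kcal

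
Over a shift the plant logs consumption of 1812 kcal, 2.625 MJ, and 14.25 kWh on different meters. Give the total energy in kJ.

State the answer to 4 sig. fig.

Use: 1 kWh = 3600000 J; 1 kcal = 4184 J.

6.151×10⁴ kJ

1812 kcal × 4184 = 7.58141×10⁶ J
2.625 MJ × 1000000 = 2.625×10⁶ J
14.25 kWh × 3600000 = 5.13×10⁷ J
Sum: 7.58141×10⁶ + 2.625×10⁶ + 5.13×10⁷ = 6.15064×10⁷ J
In kJ: 6.15064×10⁷ / 1000 = 61506.4 kJ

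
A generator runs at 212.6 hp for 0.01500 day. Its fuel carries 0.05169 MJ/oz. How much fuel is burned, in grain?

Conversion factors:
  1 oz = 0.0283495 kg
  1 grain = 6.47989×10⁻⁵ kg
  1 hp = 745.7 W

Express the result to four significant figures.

1.739×10⁶ grain

212.6 hp → 158536 W
0.01500 day → 1296 s
E = P × t = 158536 × 1296 = 2.05463×10⁸ J
0.05169 MJ/oz → 1.82331×10⁶ J/kg
m = E / e_s = 2.05463×10⁸ / 1.82331×10⁶ = 112.687 kg
In grain: 112.687 / 6.47989×10⁻⁵ = 1.73903×10⁶ grain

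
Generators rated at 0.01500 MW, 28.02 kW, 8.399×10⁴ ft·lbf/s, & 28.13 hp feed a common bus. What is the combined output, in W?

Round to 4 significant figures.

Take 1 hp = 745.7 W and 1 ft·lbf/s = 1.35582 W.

1.779×10⁵ W

0.01500 MW × 1000000 → 15000 W
28.02 kW × 1000 → 28020 W
8.399×10⁴ ft·lbf/s × 1.35582 → 113875 W
28.13 hp × 745.7 → 20976.5 W
Total: 15000 + 28020 + 113875 + 20976.5 = 177872 W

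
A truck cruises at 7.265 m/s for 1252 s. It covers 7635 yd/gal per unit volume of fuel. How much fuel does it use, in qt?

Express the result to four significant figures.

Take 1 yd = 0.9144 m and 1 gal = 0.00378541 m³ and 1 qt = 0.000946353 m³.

5.211 qt

d = v × t = 7.265 × 1252 = 9095.78 m
7635 yd/gal → 1.8443×10⁶ m/m³
V = d / (distance per unit fuel) = 9095.78 / 1.8443×10⁶ = 0.00493183 m³
In qt: 0.00493183 / 0.000946353 = 5.21141 qt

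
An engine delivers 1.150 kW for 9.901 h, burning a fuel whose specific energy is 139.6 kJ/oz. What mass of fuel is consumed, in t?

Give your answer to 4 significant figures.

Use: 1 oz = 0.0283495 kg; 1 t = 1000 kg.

0.008324 t

1.150 kW → 1150 W
9.901 h → 35643.6 s
E = P × t = 1150 × 35643.6 = 4.09901×10⁷ J
139.6 kJ/oz → 4.92425×10⁶ J/kg
m = E / e_s = 4.09901×10⁷ / 4.92425×10⁶ = 8.32413 kg
In t: 8.32413 / 1000 = 0.00832413 t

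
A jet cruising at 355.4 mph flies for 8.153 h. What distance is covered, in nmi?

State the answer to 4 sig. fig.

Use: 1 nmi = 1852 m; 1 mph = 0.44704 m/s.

2518 nmi

355.4 mph × 0.44704 = 158.878 m/s
8.153 h × 3600 = 29350.8 s
d = v × t = 158.878 m/s × 29350.8 s = 4.6632×10⁶ m
4.6632×10⁶ m ÷ (1852 m/nmi) = 2517.93 nmi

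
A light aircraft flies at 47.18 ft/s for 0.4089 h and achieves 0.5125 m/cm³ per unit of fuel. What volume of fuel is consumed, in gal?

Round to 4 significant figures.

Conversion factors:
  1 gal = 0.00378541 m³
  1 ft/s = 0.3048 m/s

10.91 gal

47.18 ft/s → 14.3805 m/s
0.4089 h → 1472.04 s
d = v × t = 14.3805 × 1472.04 = 21168.7 m
0.5125 m/cm³ → 512500 m/m³
V = d / (distance per unit fuel) = 21168.7 / 512500 = 0.0413048 m³
In gal: 0.0413048 / 0.00378541 = 10.9116 gal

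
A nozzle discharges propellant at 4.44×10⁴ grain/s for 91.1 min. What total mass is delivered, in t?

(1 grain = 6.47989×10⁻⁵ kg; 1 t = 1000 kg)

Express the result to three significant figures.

15.7 t

4.44×10⁴ grain/s → 2.87707 kg/s
91.1 min → 5466 s
m = ṁ × t = 2.87707 × 5466 = 15726.1 kg
In t: 15726.1 / 1000 = 15.7261 t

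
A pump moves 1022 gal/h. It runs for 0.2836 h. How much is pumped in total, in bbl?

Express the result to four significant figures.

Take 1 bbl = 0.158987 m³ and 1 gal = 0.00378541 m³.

6.901 bbl

1022 gal/h → 0.00107464 m³/s
0.2836 h → 1020.96 s
V = Q × t = 0.00107464 × 1020.96 = 1.09716 m³
In bbl: 1.09716 / 0.158987 = 6.90094 bbl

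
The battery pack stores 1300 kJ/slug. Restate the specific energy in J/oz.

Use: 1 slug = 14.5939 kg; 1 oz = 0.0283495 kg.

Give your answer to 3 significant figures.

2530 J/oz

1300 kJ/slug × 1000 J/kJ ÷ 14.5939 kg/slug = 89078.3 J/kg
89078.3 J/kg × 0.0283495 kg/oz = 2525.33 J/oz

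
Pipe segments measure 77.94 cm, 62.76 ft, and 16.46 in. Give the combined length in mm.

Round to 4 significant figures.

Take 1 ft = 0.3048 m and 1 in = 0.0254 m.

2.033×10⁴ mm

77.94 cm × 0.01 = 0.7794 m
62.76 ft × 0.3048 = 19.1292 m
16.46 in × 0.0254 = 0.418084 m
Total: 0.7794 + 19.1292 + 0.418084 = 20.3267 m
In mm: 20.3267 / 0.001 = 20326.7 mm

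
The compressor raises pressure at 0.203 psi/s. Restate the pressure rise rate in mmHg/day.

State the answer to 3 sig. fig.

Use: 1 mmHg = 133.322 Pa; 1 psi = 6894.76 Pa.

9.07×10⁵ mmHg/day

0.203 psi/s × 6894.76 Pa/psi = 1399.64 Pa/s
1399.64 Pa/s ÷ 133.322 Pa/mmHg × 86400 s/day = 907044 mmHg/day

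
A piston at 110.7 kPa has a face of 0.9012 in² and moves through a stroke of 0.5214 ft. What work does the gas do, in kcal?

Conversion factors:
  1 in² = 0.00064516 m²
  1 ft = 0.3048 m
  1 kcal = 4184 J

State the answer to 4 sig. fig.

110.7 kPa → 110700 Pa
0.9012 in² → 5.81418×10⁻⁴ m²
F = P × A = 110700 × 5.81418×10⁻⁴ = 64.363 N
0.5214 ft → 0.158923 m
W = F × d = 64.363 × 0.158923 = 10.2288 J
In kcal: 10.2288 / 4184 = 0.00244474 kcal

0.002445 kcal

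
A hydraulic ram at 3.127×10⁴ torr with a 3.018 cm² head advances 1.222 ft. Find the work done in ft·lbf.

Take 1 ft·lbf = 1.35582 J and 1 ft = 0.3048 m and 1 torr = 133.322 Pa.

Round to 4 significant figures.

345.6 ft·lbf

3.127×10⁴ torr → 4.16898×10⁶ Pa
3.018 cm² → 3.018×10⁻⁴ m²
F = P × A = 4.16898×10⁶ × 3.018×10⁻⁴ = 1258.2 N
1.222 ft → 0.372466 m
W = F × d = 1258.2 × 0.372466 = 468.637 J
In ft·lbf: 468.637 / 1.35582 = 345.648 ft·lbf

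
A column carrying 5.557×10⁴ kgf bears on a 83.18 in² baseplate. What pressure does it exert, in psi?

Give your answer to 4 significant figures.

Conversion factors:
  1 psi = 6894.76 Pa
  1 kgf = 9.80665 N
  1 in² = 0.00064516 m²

5.557×10⁴ kgf × 9.80665 = 544956 N
83.18 in² × 0.00064516 = 0.0536644 m²
P = F / A = 544956 N / 0.0536644 m² = 1.01549×10⁷ Pa
1.01549×10⁷ Pa ÷ (6894.76 Pa/psi) = 1472.84 psi

1473 psi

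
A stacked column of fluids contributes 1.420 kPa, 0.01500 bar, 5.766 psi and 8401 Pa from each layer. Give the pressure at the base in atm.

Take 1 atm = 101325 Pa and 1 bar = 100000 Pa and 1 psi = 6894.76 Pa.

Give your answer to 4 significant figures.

0.5041 atm

1.420 kPa × 1000 = 1420 Pa
0.01500 bar × 100000 = 1500 Pa
5.766 psi × 6894.76 = 39755.2 Pa
8401 Pa (already Pa)
Combined: 1420 + 1500 + 39755.2 + 8401 = 51076.2 Pa
In atm: 51076.2 / 101325 = 0.504083 atm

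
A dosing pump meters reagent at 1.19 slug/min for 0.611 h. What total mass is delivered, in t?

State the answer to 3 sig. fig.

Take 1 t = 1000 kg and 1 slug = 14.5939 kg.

0.637 t

1.19 slug/min → 0.289446 kg/s
0.611 h → 2199.6 s
m = ṁ × t = 0.289446 × 2199.6 = 636.665 kg
In t: 636.665 / 1000 = 0.636665 t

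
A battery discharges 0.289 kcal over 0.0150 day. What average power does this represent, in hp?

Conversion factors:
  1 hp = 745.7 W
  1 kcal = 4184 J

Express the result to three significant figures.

0.00125 hp

0.289 kcal × 4184 = 1209.18 J
0.0150 day × 86400 = 1296 s
P = E / t = 1209.18 J / 1296 s = 0.933009 W
0.933009 W ÷ (745.7 W/hp) = 0.00125119 hp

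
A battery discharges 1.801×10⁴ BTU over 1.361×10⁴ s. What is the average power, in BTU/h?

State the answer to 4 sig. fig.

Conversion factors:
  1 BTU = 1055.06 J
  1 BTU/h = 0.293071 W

4764 BTU/h

1.801×10⁴ BTU × 1055.06 → 1.90016×10⁷ J
P = E / t = 1.90016×10⁷ J / 13610 s = 1396.15 W
1396.15 W ÷ (0.293071 W/BTU/h) = 4763.86 BTU/h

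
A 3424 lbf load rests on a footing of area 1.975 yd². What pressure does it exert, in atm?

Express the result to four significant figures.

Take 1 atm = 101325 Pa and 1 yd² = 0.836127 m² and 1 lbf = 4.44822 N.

3424 lbf × 4.44822 = 15230.7 N
1.975 yd² × 0.836127 = 1.65135 m²
P = F / A = 15230.7 N / 1.65135 m² = 9223.18 Pa
9223.18 Pa ÷ (101325 Pa/atm) = 0.0910257 atm

0.09103 atm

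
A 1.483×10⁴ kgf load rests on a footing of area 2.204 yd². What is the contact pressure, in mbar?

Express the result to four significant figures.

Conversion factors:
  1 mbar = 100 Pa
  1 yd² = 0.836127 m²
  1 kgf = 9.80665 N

1.483×10⁴ kgf × 9.80665 = 145433 N
2.204 yd² × 0.836127 = 1.84282 m²
P = F / A = 145433 N / 1.84282 m² = 78918.7 Pa
78918.7 Pa ÷ (100 Pa/mbar) = 789.187 mbar

789.2 mbar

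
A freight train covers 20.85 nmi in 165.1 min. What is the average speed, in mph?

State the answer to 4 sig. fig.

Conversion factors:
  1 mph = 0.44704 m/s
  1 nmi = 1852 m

8.720 mph

20.85 nmi × 1852 = 38614.2 m
165.1 min × 60 = 9906 s
v = d / t = 38614.2 m / 9906 s = 3.89806 m/s
3.89806 m/s ÷ (0.44704 m/s/mph) = 8.71971 mph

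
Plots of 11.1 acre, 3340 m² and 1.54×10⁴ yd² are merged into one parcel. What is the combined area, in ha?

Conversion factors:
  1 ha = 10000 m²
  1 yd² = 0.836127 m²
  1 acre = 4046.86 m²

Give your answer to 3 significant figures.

11.1 acre × 4046.86 = 44920.1 m²
3340 m² (already m²)
1.54×10⁴ yd² × 0.836127 = 12876.4 m²
Total: 44920.1 + 3340 + 12876.4 = 61136.5 m²
In ha: 61136.5 / 10000 = 6.11365 ha

6.11 ha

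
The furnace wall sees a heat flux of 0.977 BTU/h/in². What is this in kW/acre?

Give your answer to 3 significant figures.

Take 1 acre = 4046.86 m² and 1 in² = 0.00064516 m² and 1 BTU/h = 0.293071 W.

0.977 BTU/h/in² × 0.293071 W/BTU/h ÷ 0.00064516 m²/in² = 443.813 W/m²
443.813 W/m² ÷ 1000 W/kW × 4046.86 m²/acre = 1796.05 kW/acre

1800 kW/acre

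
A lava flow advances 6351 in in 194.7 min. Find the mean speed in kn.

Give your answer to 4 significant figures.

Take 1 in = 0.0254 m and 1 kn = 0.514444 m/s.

0.02684 kn

6351 in × 0.0254 → 161.315 m
194.7 min × 60 → 11682 s
v = d / t = 161.315 m / 11682 s = 0.0138089 m/s
0.0138089 m/s ÷ (0.514444 m/s/kn) = 0.0268424 kn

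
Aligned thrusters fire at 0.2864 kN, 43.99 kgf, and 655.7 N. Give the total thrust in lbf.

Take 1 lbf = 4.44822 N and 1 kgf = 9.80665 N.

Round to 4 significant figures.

0.2864 kN × 1000 = 286.4 N
43.99 kgf × 9.80665 = 431.395 N
655.7 N (already N)
Combined: 286.4 + 431.395 + 655.7 = 1373.5 N
In lbf: 1373.5 / 4.44822 = 308.775 lbf

308.8 lbf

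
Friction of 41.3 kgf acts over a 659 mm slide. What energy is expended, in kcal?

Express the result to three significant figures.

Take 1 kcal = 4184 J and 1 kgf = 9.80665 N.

0.0638 kcal

41.3 kgf × 9.80665 → 405.015 N
659 mm × 0.001 → 0.659 m
W = F × d = 405.015 N × 0.659 m = 266.905 J
266.905 J ÷ (4184 J/kcal) = 0.0637918 kcal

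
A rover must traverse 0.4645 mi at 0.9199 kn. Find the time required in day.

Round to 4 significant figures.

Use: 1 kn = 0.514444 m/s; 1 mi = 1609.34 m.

0.01828 day

0.4645 mi × 1609.34 → 747.538 m
0.9199 kn × 0.514444 → 0.473237 m/s
t = d / v = 747.538 m / 0.473237 m/s = 1579.63 s
1579.63 s ÷ (86400 s/day) = 0.0182828 day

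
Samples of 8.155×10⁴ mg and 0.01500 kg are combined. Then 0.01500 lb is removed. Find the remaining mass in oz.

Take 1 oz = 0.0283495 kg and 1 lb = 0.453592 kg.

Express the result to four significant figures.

8.155×10⁴ mg × 10⁻⁶ = 0.08155 kg
0.01500 kg (already kg)
0.01500 lb × 0.453592 = 0.00680388 kg
Sum: 0.08155 + 0.015 − 0.00680388 = 0.0897461 kg
In oz: 0.0897461 / 0.0283495 = 3.1657 oz

3.166 oz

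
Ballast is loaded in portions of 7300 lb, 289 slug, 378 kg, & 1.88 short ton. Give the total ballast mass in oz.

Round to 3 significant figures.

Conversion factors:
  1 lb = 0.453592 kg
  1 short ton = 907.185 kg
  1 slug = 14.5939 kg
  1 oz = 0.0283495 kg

3.39×10⁵ oz

7300 lb × 0.453592 → 3311.22 kg
289 slug × 14.5939 → 4217.64 kg
378 kg (already kg)
1.88 short ton × 907.185 → 1705.51 kg
Total: 3311.22 + 4217.64 + 378 + 1705.51 = 9612.37 kg
In oz: 9612.37 / 0.0283495 = 339067 oz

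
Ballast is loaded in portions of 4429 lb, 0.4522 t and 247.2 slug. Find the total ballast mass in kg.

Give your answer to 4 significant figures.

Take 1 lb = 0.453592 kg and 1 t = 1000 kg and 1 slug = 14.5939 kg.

4429 lb × 0.453592 = 2008.96 kg
0.4522 t × 1000 = 452.2 kg
247.2 slug × 14.5939 = 3607.61 kg
Sum: 2008.96 + 452.2 + 3607.61 = 6068.77 kg

6069 kg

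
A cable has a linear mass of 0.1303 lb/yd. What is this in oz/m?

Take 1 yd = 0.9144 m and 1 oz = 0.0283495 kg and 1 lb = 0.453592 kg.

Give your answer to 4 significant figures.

2.280 oz/m

0.1303 lb/yd × 0.453592 kg/lb ÷ 0.9144 m/yd = 0.0646359 kg/m
0.0646359 kg/m ÷ 0.0283495 kg/oz = 2.27997 oz/m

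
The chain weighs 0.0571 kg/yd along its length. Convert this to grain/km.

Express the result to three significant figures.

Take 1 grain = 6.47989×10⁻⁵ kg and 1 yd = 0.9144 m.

9.64×10⁵ grain/km

0.0571 kg/yd ÷ 0.9144 m/yd = 0.0624453 kg/m
0.0624453 kg/m ÷ 6.47989×10⁻⁵ kg/grain × 1000 m/km = 963678 grain/km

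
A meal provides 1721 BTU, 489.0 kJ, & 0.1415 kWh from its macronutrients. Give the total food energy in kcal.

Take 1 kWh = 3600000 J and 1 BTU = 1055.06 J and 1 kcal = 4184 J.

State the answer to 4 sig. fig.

672.6 kcal

1721 BTU × 1055.06 = 1.81576×10⁶ J
489.0 kJ × 1000 = 489000 J
0.1415 kWh × 3600000 = 509400 J
Total: 1.81576×10⁶ + 489000 + 509400 = 2.81416×10⁶ J
In kcal: 2.81416×10⁶ / 4184 = 672.6 kcal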